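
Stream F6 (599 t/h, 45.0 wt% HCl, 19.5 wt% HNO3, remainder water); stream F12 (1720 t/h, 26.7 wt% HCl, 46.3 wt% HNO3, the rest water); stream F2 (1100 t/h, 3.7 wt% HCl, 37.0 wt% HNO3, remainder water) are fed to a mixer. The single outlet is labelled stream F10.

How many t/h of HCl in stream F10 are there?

HCl out = HCl in = 599×0.450 + 1720×0.267 + 1100×0.037 = 769.49 t/h.

769.5 t/h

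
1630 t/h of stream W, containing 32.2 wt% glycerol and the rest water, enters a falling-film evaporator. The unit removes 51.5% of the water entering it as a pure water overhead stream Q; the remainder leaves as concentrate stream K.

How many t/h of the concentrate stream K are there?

water entering = 1630×0.678 = 1105.1 t/h; overhead removed = 0.515×1105.1 = 569.15 t/h.
Concentrate = 1630 − 569.15 = 1060.9 t/h.

1061 t/h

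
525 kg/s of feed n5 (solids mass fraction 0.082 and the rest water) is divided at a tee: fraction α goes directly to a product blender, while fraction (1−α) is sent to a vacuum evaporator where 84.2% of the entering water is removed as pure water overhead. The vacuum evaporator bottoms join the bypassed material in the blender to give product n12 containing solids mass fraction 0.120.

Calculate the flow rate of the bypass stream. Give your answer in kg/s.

309.9 kg/s

All 525×0.082 = 43.05 kg/s of solids reaches n12, so n12 = 43.05/0.120 = 358.75 kg/s and vapour = 166.25 kg/s.
The evaporator receives (1−α)·525 of feed at 0.918 water and removes 0.842 of that water:
0.842×0.918×(1−α)×525 = 166.25
(1−α) = 166.25/405.8 = 0.4097;  α = 0.5903.
Bypass flow = 0.5903×525 = 309.92 kg/s.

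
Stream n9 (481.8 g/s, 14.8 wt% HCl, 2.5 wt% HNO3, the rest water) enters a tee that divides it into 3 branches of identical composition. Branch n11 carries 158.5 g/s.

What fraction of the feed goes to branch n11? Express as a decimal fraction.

Fraction to n11 = 158.5/481.8 = 0.3290.

0.329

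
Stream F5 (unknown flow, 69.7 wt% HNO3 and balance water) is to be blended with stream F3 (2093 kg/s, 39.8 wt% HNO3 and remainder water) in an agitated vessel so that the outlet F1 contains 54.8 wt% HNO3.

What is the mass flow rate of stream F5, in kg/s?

2107 kg/s

Let F5 be the unknown flow. Total out = 2093 + F5.
HNO3 balance: 833.01 + 0.697·F5 = 0.548·(2093 + F5)
(0.697 − 0.548)·F5 = 0.548×2093 − 833.01 = 313.95
F5 = 313.95 / 0.149 = 2107 kg/s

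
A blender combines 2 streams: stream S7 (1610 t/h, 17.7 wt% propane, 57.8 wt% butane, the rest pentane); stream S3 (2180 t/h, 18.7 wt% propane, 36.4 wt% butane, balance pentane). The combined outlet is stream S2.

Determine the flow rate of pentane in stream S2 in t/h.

pentane out = pentane in = 1610×0.245 + 2180×0.449 = 1373.3 t/h.

1373 t/h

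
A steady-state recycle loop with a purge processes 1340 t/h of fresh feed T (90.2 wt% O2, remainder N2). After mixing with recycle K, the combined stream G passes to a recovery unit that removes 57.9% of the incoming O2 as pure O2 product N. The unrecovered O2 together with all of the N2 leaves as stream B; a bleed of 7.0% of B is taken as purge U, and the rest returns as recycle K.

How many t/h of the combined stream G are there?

N2 enters only via T and leaves only via the purge: 1340×0.098 = 0.070×(N2 in B), and the recovery unit passes all N2, so N2 in G = N2 in B = 1876 t/h.
O2 in G: m_A = 1340×0.902 + (1−0.070)·(1−0.579)·m_A, so m_A = 1208.7/0.6085 = 1986.4 t/h.
G = 1986.4 + 1876 = 3862.4 t/h.

3862 t/h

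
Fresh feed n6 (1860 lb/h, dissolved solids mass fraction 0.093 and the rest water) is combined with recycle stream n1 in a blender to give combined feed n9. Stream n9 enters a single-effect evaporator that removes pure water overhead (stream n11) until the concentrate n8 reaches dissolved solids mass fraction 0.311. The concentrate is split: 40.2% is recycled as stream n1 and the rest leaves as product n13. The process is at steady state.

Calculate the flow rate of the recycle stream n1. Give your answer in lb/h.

373.9 lb/h

Overall dissolved solids balance (none leaves overhead): dissolved solids in fresh feed = dissolved solids in product, i.e. 1860×0.093 = (1−0.402)·n8·0.311.
n8 = 172.98/(0.311×0.598) = 930.11 lb/h.
Recycle n1 = 0.402×930.11 = 373.9 lb/h.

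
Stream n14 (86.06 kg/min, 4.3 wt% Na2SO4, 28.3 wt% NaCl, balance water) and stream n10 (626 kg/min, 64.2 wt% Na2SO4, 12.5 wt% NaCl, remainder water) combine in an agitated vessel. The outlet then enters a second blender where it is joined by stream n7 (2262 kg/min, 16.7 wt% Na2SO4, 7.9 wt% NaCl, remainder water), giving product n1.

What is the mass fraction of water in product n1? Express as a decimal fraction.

Overall, product flow = 2974.1 kg/min.
water in = 86.06×0.674 + 626×0.233 + 2262×0.754 = 1909.4 kg/min.
water fraction in n1 = 0.6420.

0.6420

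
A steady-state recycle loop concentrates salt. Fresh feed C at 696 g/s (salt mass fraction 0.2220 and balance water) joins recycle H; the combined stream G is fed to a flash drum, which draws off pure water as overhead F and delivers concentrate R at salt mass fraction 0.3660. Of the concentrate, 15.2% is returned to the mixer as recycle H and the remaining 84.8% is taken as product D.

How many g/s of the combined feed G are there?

Overall salt balance (none leaves overhead): salt in fresh feed = salt in product, i.e. 696×0.222 = (1−0.152)·R·0.366.
R = 154.51/(0.366×0.848) = 497.83 g/s.
Recycle H = 0.152×497.83 = 75.671 g/s.
Combined feed G = 696 + 75.671 = 771.67 g/s.

771.7 g/s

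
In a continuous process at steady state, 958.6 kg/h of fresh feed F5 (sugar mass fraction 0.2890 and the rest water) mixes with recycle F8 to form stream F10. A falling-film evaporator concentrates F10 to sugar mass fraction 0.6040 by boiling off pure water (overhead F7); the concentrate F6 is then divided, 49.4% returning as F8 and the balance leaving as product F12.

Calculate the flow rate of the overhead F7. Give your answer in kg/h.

499.9 kg/h

Overall sugar balance (none leaves overhead): sugar in fresh feed = sugar in product, i.e. 958.6×0.289 = (1−0.494)·F6·0.604.
F6 = 277.04/(0.604×0.506) = 906.46 kg/h.
Recycle F8 = 0.494×906.46 = 447.79 kg/h.
Combined feed F10 = 958.6 + 447.79 = 1406.4 kg/h.
Overhead F7 = F10 − F6 = 1406.4 − 906.46 = 499.93 kg/h.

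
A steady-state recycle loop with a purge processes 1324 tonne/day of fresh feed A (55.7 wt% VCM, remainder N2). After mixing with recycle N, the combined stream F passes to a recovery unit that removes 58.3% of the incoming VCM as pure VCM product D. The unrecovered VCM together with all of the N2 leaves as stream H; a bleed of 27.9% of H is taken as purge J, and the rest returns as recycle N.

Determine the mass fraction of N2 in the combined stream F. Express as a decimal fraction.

N2 enters only via A and leaves only via the purge: 1324×0.443 = 0.279×(N2 in H), and the recovery unit passes all N2, so N2 in F = N2 in H = 2102.3 tonne/day.
VCM in F: m_A = 1324×0.557 + (1−0.279)·(1−0.583)·m_A, so m_A = 737.47/0.6993 = 1054.5 tonne/day.
F = 1054.5 + 2102.3 = 3156.8 tonne/day.
N2 fraction in F = 2102.3/3156.8 = 0.666.

0.666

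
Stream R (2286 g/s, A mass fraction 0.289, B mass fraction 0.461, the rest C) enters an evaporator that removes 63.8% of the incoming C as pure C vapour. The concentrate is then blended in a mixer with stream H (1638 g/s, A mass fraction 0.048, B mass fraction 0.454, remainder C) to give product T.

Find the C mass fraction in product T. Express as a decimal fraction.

Vapour removed = 0.638×0.250×2286 = 364.62 g/s; concentrate = 1921.4 g/s.
C reaching the mixer = 206.88 (from concentrate) + 1638×0.498 = 1022.6 g/s.
Product flow = 1921.4 + 1638 = 3559.4 g/s; C fraction = 0.287.

0.287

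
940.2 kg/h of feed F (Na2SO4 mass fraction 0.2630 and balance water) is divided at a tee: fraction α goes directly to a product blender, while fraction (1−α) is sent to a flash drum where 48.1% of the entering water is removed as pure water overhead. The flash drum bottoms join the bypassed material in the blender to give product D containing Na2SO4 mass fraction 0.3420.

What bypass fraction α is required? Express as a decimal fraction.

All 940.2×0.263 = 247.27 kg/h of Na2SO4 reaches D, so D = 247.27/0.342 = 723.02 kg/h and vapour = 217.18 kg/h.
The evaporator receives (1−α)·940.2 of feed at 0.737 water and removes 0.481 of that water:
0.481×0.737×(1−α)×940.2 = 217.18
(1−α) = 217.18/333.3 = 0.6516;  α = 0.3484.

0.348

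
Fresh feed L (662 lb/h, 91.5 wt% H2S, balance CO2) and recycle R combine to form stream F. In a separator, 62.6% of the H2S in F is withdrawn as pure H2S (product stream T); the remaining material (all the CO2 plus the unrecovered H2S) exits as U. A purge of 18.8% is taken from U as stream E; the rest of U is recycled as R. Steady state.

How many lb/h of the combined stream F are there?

1169 lb/h

CO2 enters only via L and leaves only via the purge: 662×0.085 = 0.188×(CO2 in U), and the separator passes all CO2, so CO2 in F = CO2 in U = 299.31 lb/h.
H2S in F: m_A = 662×0.915 + (1−0.188)·(1−0.626)·m_A, so m_A = 605.73/0.6963 = 869.91 lb/h.
F = 869.91 + 299.31 = 1169.2 lb/h.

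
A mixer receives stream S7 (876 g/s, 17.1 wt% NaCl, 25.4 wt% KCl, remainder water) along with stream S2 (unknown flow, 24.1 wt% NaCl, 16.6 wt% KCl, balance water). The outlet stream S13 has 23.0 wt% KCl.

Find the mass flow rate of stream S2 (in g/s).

Let S2 be the unknown flow. Total out = 876 + S2.
KCl balance: 222.5 + 0.166·S2 = 0.230·(876 + S2)
(0.166 − 0.230)·S2 = 0.230×876 − 222.5 = -21.024
S2 = -21.024 / -0.064 = 328.5 g/s

328.5 g/s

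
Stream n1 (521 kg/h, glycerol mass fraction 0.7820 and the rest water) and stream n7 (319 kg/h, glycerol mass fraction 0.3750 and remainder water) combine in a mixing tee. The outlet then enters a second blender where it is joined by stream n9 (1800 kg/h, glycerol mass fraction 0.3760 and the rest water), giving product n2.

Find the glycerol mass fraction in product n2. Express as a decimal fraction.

0.4560

Overall, product flow = 2640 kg/h.
glycerol in = 521×0.782 + 319×0.375 + 1800×0.376 = 1203.8 kg/h.
glycerol fraction in n2 = 0.4560.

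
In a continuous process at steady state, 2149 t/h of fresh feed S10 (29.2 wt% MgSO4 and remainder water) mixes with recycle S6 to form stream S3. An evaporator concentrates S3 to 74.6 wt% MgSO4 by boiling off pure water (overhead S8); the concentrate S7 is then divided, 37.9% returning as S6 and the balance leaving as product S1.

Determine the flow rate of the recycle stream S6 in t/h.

513.4 t/h

Overall MgSO4 balance (none leaves overhead): MgSO4 in fresh feed = MgSO4 in product, i.e. 2149×0.292 = (1−0.379)·S7·0.746.
S7 = 627.51/(0.746×0.621) = 1354.5 t/h.
Recycle S6 = 0.379×1354.5 = 513.37 t/h.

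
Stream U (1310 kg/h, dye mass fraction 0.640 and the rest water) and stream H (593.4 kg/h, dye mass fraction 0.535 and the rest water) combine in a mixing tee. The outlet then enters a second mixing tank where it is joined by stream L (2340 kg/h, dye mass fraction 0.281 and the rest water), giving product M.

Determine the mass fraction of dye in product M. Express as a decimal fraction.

Overall, product flow = 4243.4 kg/h.
dye in = 1310×0.640 + 593.4×0.535 + 2340×0.281 = 1813.4 kg/h.
dye fraction in M = 0.427.

0.427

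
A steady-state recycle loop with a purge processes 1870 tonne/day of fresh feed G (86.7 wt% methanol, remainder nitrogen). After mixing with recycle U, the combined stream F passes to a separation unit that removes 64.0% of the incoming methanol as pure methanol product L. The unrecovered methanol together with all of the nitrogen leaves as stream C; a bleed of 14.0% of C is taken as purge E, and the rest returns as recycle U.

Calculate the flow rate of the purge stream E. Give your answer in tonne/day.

nitrogen enters only via G and leaves only via the purge: 1870×0.133 = 0.140×(nitrogen in C), and the separation unit passes all nitrogen, so nitrogen in F = nitrogen in C = 1776.5 tonne/day.
methanol in F: m_A = 1870×0.867 + (1−0.140)·(1−0.640)·m_A, so m_A = 1621.3/0.6904 = 2348.3 tonne/day.
C = (1−0.640)×2348.3 + 1776.5 = 2621.9 tonne/day.
Purge E = 0.140×2621.9 = 367.07 tonne/day.

367.1 tonne/day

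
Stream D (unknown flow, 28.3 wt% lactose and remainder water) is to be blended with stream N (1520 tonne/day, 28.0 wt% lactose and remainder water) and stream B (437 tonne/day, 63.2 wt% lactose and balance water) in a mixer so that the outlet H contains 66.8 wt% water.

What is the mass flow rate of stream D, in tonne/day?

Let D be the unknown flow. Total out = 1957 + D.
water balance: 1255.2 + 0.717·D = 0.668·(1957 + D)
(0.717 − 0.668)·D = 0.668×1957 − 1255.2 = 52.06
D = 52.06 / 0.049 = 1062.4 tonne/day

1062 tonne/day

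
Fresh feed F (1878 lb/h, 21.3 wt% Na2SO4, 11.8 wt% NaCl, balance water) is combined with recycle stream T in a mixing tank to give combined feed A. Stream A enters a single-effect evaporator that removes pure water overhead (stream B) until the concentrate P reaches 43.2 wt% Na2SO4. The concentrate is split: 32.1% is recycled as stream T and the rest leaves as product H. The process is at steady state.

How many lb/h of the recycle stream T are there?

Overall Na2SO4 balance (none leaves overhead): Na2SO4 in fresh feed = Na2SO4 in product, i.e. 1878×0.213 = (1−0.321)·P·0.432.
P = 400.01/(0.432×0.679) = 1363.7 lb/h.
Recycle T = 0.321×1363.7 = 437.75 lb/h.

437.8 lb/h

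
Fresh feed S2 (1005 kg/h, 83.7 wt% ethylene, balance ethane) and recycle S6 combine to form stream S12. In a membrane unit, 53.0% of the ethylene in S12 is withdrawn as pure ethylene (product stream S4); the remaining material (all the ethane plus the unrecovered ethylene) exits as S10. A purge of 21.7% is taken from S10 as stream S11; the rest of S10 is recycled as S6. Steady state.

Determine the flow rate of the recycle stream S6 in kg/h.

1081 kg/h

ethane enters only via S2 and leaves only via the purge: 1005×0.163 = 0.217×(ethane in S10), and the membrane unit passes all ethane, so ethane in S12 = ethane in S10 = 754.91 kg/h.
ethylene in S12: m_A = 1005×0.837 + (1−0.217)·(1−0.530)·m_A, so m_A = 841.18/0.6320 = 1331 kg/h.
S10 = (1−0.530)×1331 + 754.91 = 1380.5 kg/h.
Recycle S6 = (1−0.217)×1380.5 = 1080.9 kg/h.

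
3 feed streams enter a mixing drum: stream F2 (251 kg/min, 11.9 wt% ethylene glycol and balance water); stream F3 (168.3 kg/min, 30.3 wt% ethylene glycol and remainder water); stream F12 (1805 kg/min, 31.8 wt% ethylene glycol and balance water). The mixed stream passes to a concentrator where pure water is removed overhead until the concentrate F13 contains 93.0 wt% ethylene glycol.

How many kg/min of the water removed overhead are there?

1520 kg/min

ethylene glycol entering = 251×0.119 + 168.3×0.303 + 1805×0.318 = 654.85 kg/min.
All ethylene glycol reports to F13, so F13 = 654.85/0.930 = 704.14 kg/min.
Total feed = 2224.3 kg/min; overhead = 2224.3 − 704.14 = 1520.2 kg/min.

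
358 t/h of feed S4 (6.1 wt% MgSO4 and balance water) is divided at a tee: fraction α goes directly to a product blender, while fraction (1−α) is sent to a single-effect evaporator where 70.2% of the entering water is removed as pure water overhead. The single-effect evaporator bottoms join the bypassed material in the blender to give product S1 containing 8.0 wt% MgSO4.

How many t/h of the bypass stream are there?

All 358×0.061 = 21.838 t/h of MgSO4 reaches S1, so S1 = 21.838/0.080 = 272.98 t/h and vapour = 85.025 t/h.
The evaporator receives (1−α)·358 of feed at 0.939 water and removes 0.702 of that water:
0.702×0.939×(1−α)×358 = 85.025
(1−α) = 85.025/235.99 = 0.3603;  α = 0.6397.
Bypass flow = 0.6397×358 = 229.01 t/h.

229 t/h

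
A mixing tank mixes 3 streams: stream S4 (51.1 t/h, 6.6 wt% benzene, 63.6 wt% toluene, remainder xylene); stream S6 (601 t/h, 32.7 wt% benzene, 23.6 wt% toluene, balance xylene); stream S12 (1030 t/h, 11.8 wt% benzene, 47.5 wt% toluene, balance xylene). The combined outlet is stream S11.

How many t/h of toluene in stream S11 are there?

663.6 t/h

toluene out = toluene in = 51.1×0.636 + 601×0.236 + 1030×0.475 = 663.59 t/h.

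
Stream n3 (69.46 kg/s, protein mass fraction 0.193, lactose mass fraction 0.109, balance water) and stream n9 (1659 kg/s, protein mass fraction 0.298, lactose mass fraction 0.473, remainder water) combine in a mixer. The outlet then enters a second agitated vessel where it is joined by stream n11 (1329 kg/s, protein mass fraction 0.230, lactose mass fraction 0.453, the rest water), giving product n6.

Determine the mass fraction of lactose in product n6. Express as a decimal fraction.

Overall, product flow = 3057.5 kg/s.
lactose in = 69.46×0.109 + 1659×0.473 + 1329×0.453 = 1394.3 kg/s.
lactose fraction in n6 = 0.456.

0.456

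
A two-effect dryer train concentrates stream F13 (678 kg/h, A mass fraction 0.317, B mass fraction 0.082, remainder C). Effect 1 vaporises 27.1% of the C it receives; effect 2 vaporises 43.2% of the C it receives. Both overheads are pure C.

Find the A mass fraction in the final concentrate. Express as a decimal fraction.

0.489

C in feed = 678×0.601 = 407.48 kg/h.
After stage 1: C left = (1−0.271)×407.48 = 297.05; stream total = 567.57 kg/h.
After stage 2: C left = (1−0.432)×297.05 = 168.73; final concentrate = 439.25 kg/h.
A fraction = 214.93/439.25 = 0.489.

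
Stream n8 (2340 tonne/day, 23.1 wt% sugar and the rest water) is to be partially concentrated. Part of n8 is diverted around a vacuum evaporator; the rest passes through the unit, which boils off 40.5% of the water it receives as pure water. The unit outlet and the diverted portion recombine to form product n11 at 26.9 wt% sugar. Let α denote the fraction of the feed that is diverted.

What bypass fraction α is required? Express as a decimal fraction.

All 2340×0.231 = 540.54 tonne/day of sugar reaches n11, so n11 = 540.54/0.269 = 2009.4 tonne/day and vapour = 330.56 tonne/day.
The evaporator receives (1−α)·2340 of feed at 0.769 water and removes 0.405 of that water:
0.405×0.769×(1−α)×2340 = 330.56
(1−α) = 330.56/728.78 = 0.4536;  α = 0.5464.

0.546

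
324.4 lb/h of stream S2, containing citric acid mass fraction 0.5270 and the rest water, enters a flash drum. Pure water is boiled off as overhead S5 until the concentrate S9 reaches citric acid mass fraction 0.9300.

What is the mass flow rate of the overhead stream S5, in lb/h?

140.6 lb/h

citric acid is conserved: 324.4×0.527 = 170.96 lb/h all reports to the concentrate.
Concentrate = 170.96/(target fraction) = 183.83 lb/h.
Overhead = 324.4 − 183.83 = 140.57 lb/h.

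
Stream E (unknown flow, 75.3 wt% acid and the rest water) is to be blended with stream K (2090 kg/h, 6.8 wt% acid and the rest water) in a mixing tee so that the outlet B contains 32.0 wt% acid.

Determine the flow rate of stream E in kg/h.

1216 kg/h

Let E be the unknown flow. Total out = 2090 + E.
acid balance: 142.12 + 0.753·E = 0.320·(2090 + E)
(0.753 − 0.320)·E = 0.320×2090 − 142.12 = 526.68
E = 526.68 / 0.433 = 1216.4 kg/h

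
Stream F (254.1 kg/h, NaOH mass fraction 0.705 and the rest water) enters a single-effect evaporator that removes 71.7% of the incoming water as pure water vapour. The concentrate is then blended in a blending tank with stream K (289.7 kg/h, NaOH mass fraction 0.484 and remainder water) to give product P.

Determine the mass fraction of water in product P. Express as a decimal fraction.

0.348

Vapour removed = 0.717×0.295×254.1 = 53.746 kg/h; concentrate = 200.35 kg/h.
water reaching the mixer = 21.214 (from concentrate) + 289.7×0.516 = 170.7 kg/h.
Product flow = 200.35 + 289.7 = 490.05 kg/h; water fraction = 0.348.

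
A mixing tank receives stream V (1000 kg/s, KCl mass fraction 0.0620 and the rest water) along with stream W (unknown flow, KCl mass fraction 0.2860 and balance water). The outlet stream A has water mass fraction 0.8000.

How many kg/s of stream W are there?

Let W be the unknown flow. Total out = 1000 + W.
water balance: 938 + 0.714·W = 0.800·(1000 + W)
(0.714 − 0.800)·W = 0.800×1000 − 938 = -138
W = -138 / -0.086 = 1604.7 kg/s

1605 kg/s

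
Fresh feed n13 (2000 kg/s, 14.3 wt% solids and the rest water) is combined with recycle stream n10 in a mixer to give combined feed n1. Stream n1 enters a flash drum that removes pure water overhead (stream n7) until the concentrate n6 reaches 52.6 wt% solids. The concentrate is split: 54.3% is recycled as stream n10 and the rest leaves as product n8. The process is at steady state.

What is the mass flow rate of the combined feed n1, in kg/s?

Overall solids balance (none leaves overhead): solids in fresh feed = solids in product, i.e. 2000×0.143 = (1−0.543)·n6·0.526.
n6 = 286/(0.526×0.457) = 1189.8 kg/s.
Recycle n10 = 0.543×1189.8 = 646.05 kg/s.
Combined feed n1 = 2000 + 646.05 = 2646 kg/s.

2646 kg/s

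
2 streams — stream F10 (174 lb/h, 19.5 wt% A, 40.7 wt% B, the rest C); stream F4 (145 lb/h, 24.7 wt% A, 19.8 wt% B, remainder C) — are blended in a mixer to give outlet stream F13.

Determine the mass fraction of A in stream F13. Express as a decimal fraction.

Total flow out = 174 + 145 = 319 lb/h.
A in = 174×0.195 + 145×0.247 = 69.745 lb/h.
A mass fraction in F13 = 69.745/319 = 0.219.

0.219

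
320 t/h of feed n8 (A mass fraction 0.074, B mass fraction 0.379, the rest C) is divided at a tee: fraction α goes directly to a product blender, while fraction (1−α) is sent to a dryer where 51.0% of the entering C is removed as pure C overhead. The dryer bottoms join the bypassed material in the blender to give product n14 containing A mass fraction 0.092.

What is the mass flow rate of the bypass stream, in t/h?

95.57 t/h

All 320×0.074 = 23.68 t/h of A reaches n14, so n14 = 23.68/0.092 = 257.39 t/h and vapour = 62.609 t/h.
The evaporator receives (1−α)·320 of feed at 0.547 C and removes 0.510 of that C:
0.510×0.547×(1−α)×320 = 62.609
(1−α) = 62.609/89.27 = 0.7013;  α = 0.2987.
Bypass flow = 0.2987×320 = 95.572 t/h.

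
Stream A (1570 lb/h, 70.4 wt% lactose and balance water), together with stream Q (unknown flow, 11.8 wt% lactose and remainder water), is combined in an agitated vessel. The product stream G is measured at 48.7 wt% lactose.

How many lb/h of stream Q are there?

Let Q be the unknown flow. Total out = 1570 + Q.
lactose balance: 1105.3 + 0.118·Q = 0.487·(1570 + Q)
(0.118 − 0.487)·Q = 0.487×1570 − 1105.3 = -340.69
Q = -340.69 / -0.369 = 923.28 lb/h

923.3 lb/h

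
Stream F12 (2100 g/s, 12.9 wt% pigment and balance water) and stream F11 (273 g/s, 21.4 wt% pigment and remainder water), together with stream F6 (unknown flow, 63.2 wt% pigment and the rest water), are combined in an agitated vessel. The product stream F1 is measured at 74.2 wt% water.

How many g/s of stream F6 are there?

756.4 g/s

Let F6 be the unknown flow. Total out = 2373 + F6.
water balance: 2043.7 + 0.368·F6 = 0.742·(2373 + F6)
(0.368 − 0.742)·F6 = 0.742×2373 − 2043.7 = -282.91
F6 = -282.91 / -0.374 = 756.45 g/s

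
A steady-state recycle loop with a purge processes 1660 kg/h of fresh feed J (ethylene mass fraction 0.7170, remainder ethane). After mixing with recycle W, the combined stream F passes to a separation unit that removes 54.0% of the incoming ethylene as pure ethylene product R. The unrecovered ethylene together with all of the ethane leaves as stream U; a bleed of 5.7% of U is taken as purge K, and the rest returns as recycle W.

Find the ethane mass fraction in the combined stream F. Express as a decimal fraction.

0.7968

ethane enters only via J and leaves only via the purge: 1660×0.283 = 0.057×(ethane in U), and the separation unit passes all ethane, so ethane in F = ethane in U = 8241.8 kg/h.
ethylene in F: m_A = 1660×0.717 + (1−0.057)·(1−0.540)·m_A, so m_A = 1190.2/0.5662 = 2102 kg/h.
F = 2102 + 8241.8 = 10344 kg/h.
ethane fraction in F = 8241.8/10344 = 0.7968.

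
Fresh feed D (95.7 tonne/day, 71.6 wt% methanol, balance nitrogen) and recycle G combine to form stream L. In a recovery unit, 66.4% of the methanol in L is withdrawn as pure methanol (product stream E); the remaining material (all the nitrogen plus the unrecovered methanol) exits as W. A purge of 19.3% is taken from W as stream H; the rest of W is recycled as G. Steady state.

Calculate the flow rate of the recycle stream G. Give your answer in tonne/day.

nitrogen enters only via D and leaves only via the purge: 95.7×0.284 = 0.193×(nitrogen in W), and the recovery unit passes all nitrogen, so nitrogen in L = nitrogen in W = 140.82 tonne/day.
methanol in L: m_A = 95.7×0.716 + (1−0.193)·(1−0.664)·m_A, so m_A = 68.521/0.7288 = 94.013 tonne/day.
W = (1−0.664)×94.013 + 140.82 = 172.41 tonne/day.
Recycle G = (1−0.193)×172.41 = 139.14 tonne/day.

139.1 tonne/day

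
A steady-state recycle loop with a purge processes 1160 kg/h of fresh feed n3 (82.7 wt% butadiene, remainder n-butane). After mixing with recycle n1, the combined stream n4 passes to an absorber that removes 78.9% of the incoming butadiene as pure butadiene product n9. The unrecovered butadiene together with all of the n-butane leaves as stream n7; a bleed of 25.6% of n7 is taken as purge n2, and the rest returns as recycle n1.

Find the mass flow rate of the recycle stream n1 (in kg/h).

n-butane enters only via n3 and leaves only via the purge: 1160×0.173 = 0.256×(n-butane in n7), and the absorber passes all n-butane, so n-butane in n4 = n-butane in n7 = 783.91 kg/h.
butadiene in n4: m_A = 1160×0.827 + (1−0.256)·(1−0.789)·m_A, so m_A = 959.32/0.8430 = 1138 kg/h.
n7 = (1−0.789)×1138 + 783.91 = 1024 kg/h.
Recycle n1 = (1−0.256)×1024 = 761.87 kg/h.

761.9 kg/h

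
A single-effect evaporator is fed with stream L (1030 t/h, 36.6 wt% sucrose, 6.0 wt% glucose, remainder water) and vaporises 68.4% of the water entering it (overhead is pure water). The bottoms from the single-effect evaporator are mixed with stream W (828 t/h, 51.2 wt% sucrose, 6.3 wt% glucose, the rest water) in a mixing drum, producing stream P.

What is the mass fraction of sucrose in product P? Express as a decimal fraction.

Vapour removed = 0.684×0.574×1030 = 404.39 t/h; concentrate = 625.61 t/h.
sucrose reaching the mixer = 376.98 (from concentrate) + 828×0.512 = 800.92 t/h.
Product flow = 625.61 + 828 = 1453.6 t/h; sucrose fraction = 0.551.

0.551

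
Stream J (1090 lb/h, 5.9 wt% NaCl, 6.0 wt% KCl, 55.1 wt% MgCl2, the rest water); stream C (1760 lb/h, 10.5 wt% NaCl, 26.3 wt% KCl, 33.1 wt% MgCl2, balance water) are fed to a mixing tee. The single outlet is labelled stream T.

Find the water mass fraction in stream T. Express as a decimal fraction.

0.312

Total flow out = 1090 + 1760 = 2850 lb/h.
water in = 1090×0.330 + 1760×0.301 = 889.46 lb/h.
water mass fraction in T = 889.46/2850 = 0.312.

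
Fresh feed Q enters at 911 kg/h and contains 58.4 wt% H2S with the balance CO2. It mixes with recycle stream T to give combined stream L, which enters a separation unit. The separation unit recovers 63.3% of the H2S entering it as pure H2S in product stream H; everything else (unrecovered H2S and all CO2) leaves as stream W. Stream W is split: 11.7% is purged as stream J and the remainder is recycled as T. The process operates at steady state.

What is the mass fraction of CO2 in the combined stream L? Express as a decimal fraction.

0.805

CO2 enters only via Q and leaves only via the purge: 911×0.416 = 0.117×(CO2 in W), and the separation unit passes all CO2, so CO2 in L = CO2 in W = 3239.1 kg/h.
H2S in L: m_A = 911×0.584 + (1−0.117)·(1−0.633)·m_A, so m_A = 532.02/0.6759 = 787.09 kg/h.
L = 787.09 + 3239.1 = 4026.2 kg/h.
CO2 fraction in L = 3239.1/4026.2 = 0.805.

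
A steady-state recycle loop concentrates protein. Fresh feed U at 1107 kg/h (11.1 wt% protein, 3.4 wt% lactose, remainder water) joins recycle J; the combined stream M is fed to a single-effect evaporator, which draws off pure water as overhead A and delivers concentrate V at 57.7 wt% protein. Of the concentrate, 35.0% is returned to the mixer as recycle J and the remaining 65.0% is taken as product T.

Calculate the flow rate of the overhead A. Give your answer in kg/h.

894 kg/h

Overall protein balance (none leaves overhead): protein in fresh feed = protein in product, i.e. 1107×0.111 = (1−0.350)·V·0.577.
V = 122.88/(0.577×0.650) = 327.63 kg/h.
Recycle J = 0.350×327.63 = 114.67 kg/h.
Combined feed M = 1107 + 114.67 = 1221.7 kg/h.
Overhead A = M − V = 1221.7 − 327.63 = 894.04 kg/h.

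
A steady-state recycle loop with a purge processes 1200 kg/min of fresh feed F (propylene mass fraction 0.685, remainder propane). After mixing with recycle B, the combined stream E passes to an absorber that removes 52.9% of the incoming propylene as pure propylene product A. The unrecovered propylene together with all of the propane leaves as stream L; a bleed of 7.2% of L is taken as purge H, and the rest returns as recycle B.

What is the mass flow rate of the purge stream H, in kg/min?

427.5 kg/min

propane enters only via F and leaves only via the purge: 1200×0.315 = 0.072×(propane in L), and the absorber passes all propane, so propane in E = propane in L = 5250 kg/min.
propylene in E: m_A = 1200×0.685 + (1−0.072)·(1−0.529)·m_A, so m_A = 822/0.5629 = 1460.3 kg/min.
L = (1−0.529)×1460.3 + 5250 = 5937.8 kg/min.
Purge H = 0.072×5937.8 = 427.52 kg/min.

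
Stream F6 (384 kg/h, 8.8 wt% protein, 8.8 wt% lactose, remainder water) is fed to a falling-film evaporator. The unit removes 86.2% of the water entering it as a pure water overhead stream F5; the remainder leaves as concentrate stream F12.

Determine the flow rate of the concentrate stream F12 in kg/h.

water entering = 384×0.824 = 316.42 kg/h; overhead removed = 0.862×316.42 = 272.75 kg/h.
Concentrate = 384 − 272.75 = 111.25 kg/h.

111.2 kg/h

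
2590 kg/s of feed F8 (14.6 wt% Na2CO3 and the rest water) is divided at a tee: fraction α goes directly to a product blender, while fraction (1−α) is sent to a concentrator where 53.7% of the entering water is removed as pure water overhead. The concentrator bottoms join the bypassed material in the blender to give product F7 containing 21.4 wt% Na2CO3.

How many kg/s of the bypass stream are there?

795.4 kg/s

All 2590×0.146 = 378.14 kg/s of Na2CO3 reaches F7, so F7 = 378.14/0.214 = 1767 kg/s and vapour = 822.99 kg/s.
The evaporator receives (1−α)·2590 of feed at 0.854 water and removes 0.537 of that water:
0.537×0.854×(1−α)×2590 = 822.99
(1−α) = 822.99/1187.8 = 0.6929;  α = 0.3071.
Bypass flow = 0.3071×2590 = 795.42 kg/s.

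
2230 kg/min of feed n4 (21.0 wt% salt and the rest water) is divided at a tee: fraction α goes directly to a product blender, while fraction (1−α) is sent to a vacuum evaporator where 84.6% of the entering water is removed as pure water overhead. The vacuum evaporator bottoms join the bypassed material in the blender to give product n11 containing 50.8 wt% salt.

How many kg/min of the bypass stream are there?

272.7 kg/min

All 2230×0.210 = 468.3 kg/min of salt reaches n11, so n11 = 468.3/0.508 = 921.85 kg/min and vapour = 1308.1 kg/min.
The evaporator receives (1−α)·2230 of feed at 0.790 water and removes 0.846 of that water:
0.846×0.790×(1−α)×2230 = 1308.1
(1−α) = 1308.1/1490.4 = 0.8777;  α = 0.1223.
Bypass flow = 0.1223×2230 = 272.69 kg/min.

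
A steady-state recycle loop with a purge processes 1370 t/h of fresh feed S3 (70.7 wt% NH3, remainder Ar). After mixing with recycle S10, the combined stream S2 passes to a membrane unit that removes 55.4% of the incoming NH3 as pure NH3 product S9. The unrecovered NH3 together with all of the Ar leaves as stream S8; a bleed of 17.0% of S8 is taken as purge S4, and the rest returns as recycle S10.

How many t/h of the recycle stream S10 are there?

Ar enters only via S3 and leaves only via the purge: 1370×0.293 = 0.170×(Ar in S8), and the membrane unit passes all Ar, so Ar in S2 = Ar in S8 = 2361.2 t/h.
NH3 in S2: m_A = 1370×0.707 + (1−0.170)·(1−0.554)·m_A, so m_A = 968.59/0.6298 = 1537.9 t/h.
S8 = (1−0.554)×1537.9 + 2361.2 = 3047.1 t/h.
Recycle S10 = (1−0.170)×3047.1 = 2529.1 t/h.

2529 t/h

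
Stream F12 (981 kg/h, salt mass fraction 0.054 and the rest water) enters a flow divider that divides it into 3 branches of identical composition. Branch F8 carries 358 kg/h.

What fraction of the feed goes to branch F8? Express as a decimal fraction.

0.365

Fraction to F8 = 358/981 = 0.3649.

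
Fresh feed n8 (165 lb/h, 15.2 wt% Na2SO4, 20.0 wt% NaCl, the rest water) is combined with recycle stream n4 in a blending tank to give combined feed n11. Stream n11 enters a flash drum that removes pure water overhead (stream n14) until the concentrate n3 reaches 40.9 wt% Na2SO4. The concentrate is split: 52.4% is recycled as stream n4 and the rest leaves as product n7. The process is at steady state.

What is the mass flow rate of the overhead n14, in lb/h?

Overall Na2SO4 balance (none leaves overhead): Na2SO4 in fresh feed = Na2SO4 in product, i.e. 165×0.152 = (1−0.524)·n3·0.409.
n3 = 25.08/(0.409×0.476) = 128.82 lb/h.
Recycle n4 = 0.524×128.82 = 67.504 lb/h.
Combined feed n11 = 165 + 67.504 = 232.5 lb/h.
Overhead n14 = n11 − n3 = 232.5 − 128.82 = 103.68 lb/h.

103.7 lb/h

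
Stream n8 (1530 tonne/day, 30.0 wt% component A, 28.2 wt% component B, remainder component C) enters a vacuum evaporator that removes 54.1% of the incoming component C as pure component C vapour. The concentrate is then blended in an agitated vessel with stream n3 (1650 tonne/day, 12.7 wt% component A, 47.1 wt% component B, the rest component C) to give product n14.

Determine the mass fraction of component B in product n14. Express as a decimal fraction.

0.426

Vapour removed = 0.541×0.418×1530 = 345.99 tonne/day; concentrate = 1184 tonne/day.
component B reaching the mixer = 431.46 (from concentrate) + 1650×0.471 = 1208.6 tonne/day.
Product flow = 1184 + 1650 = 2834 tonne/day; component B fraction = 0.426.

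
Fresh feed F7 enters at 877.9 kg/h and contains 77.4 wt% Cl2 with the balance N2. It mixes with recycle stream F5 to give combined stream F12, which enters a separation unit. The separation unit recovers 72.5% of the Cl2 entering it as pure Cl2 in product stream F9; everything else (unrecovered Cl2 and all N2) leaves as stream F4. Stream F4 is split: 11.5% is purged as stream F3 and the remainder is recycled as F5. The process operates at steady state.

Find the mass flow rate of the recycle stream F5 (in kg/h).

1745 kg/h

N2 enters only via F7 and leaves only via the purge: 877.9×0.226 = 0.115×(N2 in F4), and the separation unit passes all N2, so N2 in F12 = N2 in F4 = 1725.3 kg/h.
Cl2 in F12: m_A = 877.9×0.774 + (1−0.115)·(1−0.725)·m_A, so m_A = 679.49/0.7566 = 898.06 kg/h.
F4 = (1−0.725)×898.06 + 1725.3 = 1972.2 kg/h.
Recycle F5 = (1−0.115)×1972.2 = 1745.4 kg/h.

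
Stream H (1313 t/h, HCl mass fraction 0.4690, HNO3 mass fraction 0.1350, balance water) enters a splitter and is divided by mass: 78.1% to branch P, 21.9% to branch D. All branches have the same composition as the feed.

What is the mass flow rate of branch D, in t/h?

Branch D flow = 0.219×1313 = 287.55 t/h.

287.5 t/h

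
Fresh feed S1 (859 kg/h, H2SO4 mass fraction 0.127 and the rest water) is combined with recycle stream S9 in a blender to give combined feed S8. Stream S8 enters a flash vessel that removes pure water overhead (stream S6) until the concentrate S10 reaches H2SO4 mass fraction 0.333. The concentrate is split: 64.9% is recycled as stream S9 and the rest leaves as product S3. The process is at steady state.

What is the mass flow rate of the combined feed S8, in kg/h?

Overall H2SO4 balance (none leaves overhead): H2SO4 in fresh feed = H2SO4 in product, i.e. 859×0.127 = (1−0.649)·S10·0.333.
S10 = 109.09/(0.333×0.351) = 933.35 kg/h.
Recycle S9 = 0.649×933.35 = 605.75 kg/h.
Combined feed S8 = 859 + 605.75 = 1464.7 kg/h.

1465 kg/h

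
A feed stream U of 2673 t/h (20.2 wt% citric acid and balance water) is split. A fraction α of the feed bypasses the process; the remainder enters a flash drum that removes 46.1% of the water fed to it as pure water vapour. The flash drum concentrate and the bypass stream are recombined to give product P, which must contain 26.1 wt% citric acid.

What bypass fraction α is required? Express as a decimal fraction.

0.386

All 2673×0.202 = 539.95 t/h of citric acid reaches P, so P = 539.95/0.261 = 2068.8 t/h and vapour = 604.24 t/h.
The evaporator receives (1−α)·2673 of feed at 0.798 water and removes 0.461 of that water:
0.461×0.798×(1−α)×2673 = 604.24
(1−α) = 604.24/983.34 = 0.6145;  α = 0.3855.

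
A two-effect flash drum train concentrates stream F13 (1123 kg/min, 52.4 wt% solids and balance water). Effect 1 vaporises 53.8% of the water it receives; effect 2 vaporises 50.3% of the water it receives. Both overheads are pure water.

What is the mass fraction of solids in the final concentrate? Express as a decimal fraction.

0.8274

water in feed = 1123×0.476 = 534.55 kg/min.
After stage 1: water left = (1−0.538)×534.55 = 246.96; stream total = 835.41 kg/min.
After stage 2: water left = (1−0.503)×246.96 = 122.74; final concentrate = 711.19 kg/min.
solids fraction = 588.45/711.19 = 0.8274.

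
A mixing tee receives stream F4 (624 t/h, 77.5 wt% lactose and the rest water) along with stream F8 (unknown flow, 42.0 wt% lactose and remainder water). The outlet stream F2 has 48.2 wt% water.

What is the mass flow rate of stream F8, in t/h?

1636 t/h

Let F8 be the unknown flow. Total out = 624 + F8.
water balance: 140.4 + 0.580·F8 = 0.482·(624 + F8)
(0.580 − 0.482)·F8 = 0.482×624 − 140.4 = 160.37
F8 = 160.37 / 0.098 = 1636.4 t/h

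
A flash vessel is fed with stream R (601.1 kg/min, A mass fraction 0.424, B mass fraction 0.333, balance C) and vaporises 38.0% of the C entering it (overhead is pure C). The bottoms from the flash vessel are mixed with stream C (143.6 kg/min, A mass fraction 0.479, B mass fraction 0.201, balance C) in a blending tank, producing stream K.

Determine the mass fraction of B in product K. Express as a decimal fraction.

0.332

Vapour removed = 0.380×0.243×601.1 = 55.506 kg/min; concentrate = 545.59 kg/min.
B reaching the mixer = 200.17 (from concentrate) + 143.6×0.201 = 229.03 kg/min.
Product flow = 545.59 + 143.6 = 689.19 kg/min; B fraction = 0.332.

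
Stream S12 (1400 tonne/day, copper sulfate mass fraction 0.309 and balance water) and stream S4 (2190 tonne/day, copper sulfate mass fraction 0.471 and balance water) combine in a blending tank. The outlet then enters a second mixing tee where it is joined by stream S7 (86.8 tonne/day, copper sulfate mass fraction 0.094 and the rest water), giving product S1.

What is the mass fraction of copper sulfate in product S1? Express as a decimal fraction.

Overall, product flow = 3676.8 tonne/day.
copper sulfate in = 1400×0.309 + 2190×0.471 + 86.8×0.094 = 1472.2 tonne/day.
copper sulfate fraction in S1 = 0.400.

0.400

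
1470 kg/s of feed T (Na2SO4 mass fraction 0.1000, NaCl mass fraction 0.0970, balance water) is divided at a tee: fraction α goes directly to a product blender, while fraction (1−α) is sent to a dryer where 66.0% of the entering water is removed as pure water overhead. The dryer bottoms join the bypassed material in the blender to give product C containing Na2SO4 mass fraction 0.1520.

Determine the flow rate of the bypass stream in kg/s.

All 1470×0.100 = 147 kg/s of Na2SO4 reaches C, so C = 147/0.152 = 967.11 kg/s and vapour = 502.89 kg/s.
The evaporator receives (1−α)·1470 of feed at 0.803 water and removes 0.660 of that water:
0.660×0.803×(1−α)×1470 = 502.89
(1−α) = 502.89/779.07 = 0.6455;  α = 0.3545.
Bypass flow = 0.3545×1470 = 521.11 kg/s.

521.1 kg/s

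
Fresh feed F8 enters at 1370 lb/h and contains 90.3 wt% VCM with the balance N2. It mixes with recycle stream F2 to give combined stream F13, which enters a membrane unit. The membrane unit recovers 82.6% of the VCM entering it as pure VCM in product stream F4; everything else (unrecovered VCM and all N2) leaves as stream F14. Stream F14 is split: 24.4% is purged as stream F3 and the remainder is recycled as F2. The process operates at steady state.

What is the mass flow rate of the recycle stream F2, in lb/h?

N2 enters only via F8 and leaves only via the purge: 1370×0.097 = 0.244×(N2 in F14), and the membrane unit passes all N2, so N2 in F13 = N2 in F14 = 544.63 lb/h.
VCM in F13: m_A = 1370×0.903 + (1−0.244)·(1−0.826)·m_A, so m_A = 1237.1/0.8685 = 1424.5 lb/h.
F14 = (1−0.826)×1424.5 + 544.63 = 792.49 lb/h.
Recycle F2 = (1−0.244)×792.49 = 599.12 lb/h.

599.1 lb/h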